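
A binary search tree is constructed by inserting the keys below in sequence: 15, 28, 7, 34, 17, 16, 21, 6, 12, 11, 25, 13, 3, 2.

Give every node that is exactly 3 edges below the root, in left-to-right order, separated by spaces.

3 11 13 16 21

15: root
28: right child of 15 (depth 1)
7: left child of 15 (depth 1)
34: right child of 28 (depth 2)
17: left child of 28 (depth 2)
16: left child of 17 (depth 3)
21: right child of 17 (depth 3)
6: left child of 7 (depth 2)
12: right child of 7 (depth 2)
11: left child of 12 (depth 3)
25: right child of 21 (depth 4)
13: right child of 12 (depth 3)
3: left child of 6 (depth 3)
2: left child of 3 (depth 4)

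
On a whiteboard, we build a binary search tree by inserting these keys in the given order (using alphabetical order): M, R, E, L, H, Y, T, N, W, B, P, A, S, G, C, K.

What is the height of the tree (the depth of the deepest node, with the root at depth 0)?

4

Insert M: tree is empty, so M becomes the root.
Insert R: R > M → go right. Place as right child of M.
Insert E: E < M → go left. Place as left child of M.
Insert L: L < M → go left; L > E → go right. Place as right child of E.
Insert H: H < M → go left; H > E → go right; H < L → go left. Place as left child of L.
Insert Y: Y > M → go right; Y > R → go right. Place as right child of R.
Insert T: T > M → go right; T > R → go right; T < Y → go left. Place as left child of Y.
Insert N: N > M → go right; N < R → go left. Place as left child of R.
Insert W: W > M → go right; W > R → go right; W < Y → go left; W > T → go right. Place as right child of T.
Insert B: B < M → go left; B < E → go left. Place as left child of E.
Insert P: P > M → go right; P < R → go left; P > N → go right. Place as right child of N.
Insert A: A < M → go left; A < E → go left; A < B → go left. Place as left child of B.
Insert S: S > M → go right; S > R → go right; S < Y → go left; S < T → go left. Place as left child of T.
Insert G: G < M → go left; G > E → go right; G < L → go left; G < H → go left. Place as left child of H.
Insert C: C < M → go left; C < E → go left; C > B → go right. Place as right child of B.
Insert K: K < M → go left; K > E → go right; K < L → go left; K > H → go right. Place as right child of H.

The deepest node is W at depth 4.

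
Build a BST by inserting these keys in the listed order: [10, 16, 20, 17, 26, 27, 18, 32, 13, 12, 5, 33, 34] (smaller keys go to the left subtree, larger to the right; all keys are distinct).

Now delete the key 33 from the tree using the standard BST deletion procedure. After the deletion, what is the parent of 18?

17

Resulting structure (node: left, right):
  10: L=5, R=16
  16: L=13, R=20
  20: L=17, R=26
  17: L=–, R=18
  26: L=–, R=27
  27: L=–, R=32
  18: L=–, R=–
  32: L=–, R=33
  13: L=12, R=–
  12: L=–, R=–
  5: L=–, R=–
  33: L=–, R=34
  34: L=–, R=–

Delete 33 (at most one child — splice it out).
After deletion, 18's parent is 17.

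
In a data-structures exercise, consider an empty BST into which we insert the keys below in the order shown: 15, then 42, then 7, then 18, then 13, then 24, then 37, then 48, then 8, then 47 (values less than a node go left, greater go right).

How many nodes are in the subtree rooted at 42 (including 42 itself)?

Insert 15: tree is empty, so 15 becomes the root.
Insert 42: 42 > 15 → go right. Place as right child of 15.
Insert 7: 7 < 15 → go left. Place as left child of 15.
Insert 18: 18 > 15 → go right; 18 < 42 → go left. Place as left child of 42.
Insert 13: 13 < 15 → go left; 13 > 7 → go right. Place as right child of 7.
Insert 24: 24 > 15 → go right; 24 < 42 → go left; 24 > 18 → go right. Place as right child of 18.
Insert 37: 37 > 15 → go right; 37 < 42 → go left; 37 > 18 → go right; 37 > 24 → go right. Place as right child of 24.
Insert 48: 48 > 15 → go right; 48 > 42 → go right. Place as right child of 42.
Insert 8: 8 < 15 → go left; 8 > 7 → go right; 8 < 13 → go left. Place as left child of 13.
Insert 47: 47 > 15 → go right; 47 > 42 → go right; 47 < 48 → go left. Place as left child of 48.

Subtree rooted at 42 contains: 42, 18, 24, 37, 48, 47 — 6 nodes.

6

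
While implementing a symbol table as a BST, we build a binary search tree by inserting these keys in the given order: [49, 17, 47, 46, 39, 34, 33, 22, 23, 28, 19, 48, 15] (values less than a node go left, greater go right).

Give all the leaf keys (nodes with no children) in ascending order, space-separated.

Resulting structure (node: left, right):
  49: L=17, R=–
  17: L=15, R=47
  47: L=46, R=48
  46: L=39, R=–
  39: L=34, R=–
  34: L=33, R=–
  33: L=22, R=–
  22: L=19, R=23
  23: L=–, R=28
  28: L=–, R=–
  19: L=–, R=–
  48: L=–, R=–
  15: L=–, R=–

15 19 28 48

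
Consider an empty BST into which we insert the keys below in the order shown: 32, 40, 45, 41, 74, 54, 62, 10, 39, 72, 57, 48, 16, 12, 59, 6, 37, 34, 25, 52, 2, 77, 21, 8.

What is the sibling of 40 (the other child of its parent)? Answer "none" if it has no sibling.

32: root
40: right child of 32 (depth 1)
45: right child of 40 (depth 2)
41: left child of 45 (depth 3)
74: right child of 45 (depth 3)
54: left child of 74 (depth 4)
62: right child of 54 (depth 5)
10: left child of 32 (depth 1)
39: left child of 40 (depth 2)
72: right child of 62 (depth 6)
57: left child of 62 (depth 6)
48: left child of 54 (depth 5)
16: right child of 10 (depth 2)
12: left child of 16 (depth 3)
59: right child of 57 (depth 7)
6: left child of 10 (depth 2)
37: left child of 39 (depth 3)
34: left child of 37 (depth 4)
25: right child of 16 (depth 3)
52: right child of 48 (depth 6)
2: left child of 6 (depth 3)
77: right child of 74 (depth 4)
21: left child of 25 (depth 4)
8: right child of 6 (depth 3)

40's parent is 32; the other child of 32 is 10.

10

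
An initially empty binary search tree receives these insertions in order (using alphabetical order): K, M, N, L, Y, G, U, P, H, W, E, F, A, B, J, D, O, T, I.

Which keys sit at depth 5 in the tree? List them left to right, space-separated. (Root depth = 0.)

Resulting structure (node: left, right):
  K: L=G, R=M
  M: L=L, R=N
  N: L=–, R=Y
  L: L=–, R=–
  Y: L=U, R=–
  G: L=E, R=H
  U: L=P, R=W
  P: L=O, R=T
  H: L=–, R=J
  W: L=–, R=–
  E: L=A, R=F
  F: L=–, R=–
  A: L=–, R=B
  B: L=–, R=D
  J: L=I, R=–
  D: L=–, R=–
  O: L=–, R=–
  T: L=–, R=–
  I: L=–, R=–

D P W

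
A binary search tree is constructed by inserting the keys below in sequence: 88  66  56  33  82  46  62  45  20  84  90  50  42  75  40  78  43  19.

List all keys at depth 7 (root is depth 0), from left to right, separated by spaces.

88: root
66: left child of 88 (depth 1)
56: left child of 66 (depth 2)
33: left child of 56 (depth 3)
82: right child of 66 (depth 2)
46: right child of 33 (depth 4)
62: right child of 56 (depth 3)
45: left child of 46 (depth 5)
20: left child of 33 (depth 4)
84: right child of 82 (depth 3)
90: right child of 88 (depth 1)
50: right child of 46 (depth 5)
42: left child of 45 (depth 6)
75: left child of 82 (depth 3)
40: left child of 42 (depth 7)
78: right child of 75 (depth 4)
43: right child of 42 (depth 7)
19: left child of 20 (depth 5)

40 43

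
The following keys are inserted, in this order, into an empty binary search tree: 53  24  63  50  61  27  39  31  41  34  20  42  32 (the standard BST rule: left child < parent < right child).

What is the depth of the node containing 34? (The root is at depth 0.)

6

Insert 53: tree is empty, so 53 becomes the root.
Insert 24: 24 < 53 → go left. Place as left child of 53.
Insert 63: 63 > 53 → go right. Place as right child of 53.
Insert 50: 50 < 53 → go left; 50 > 24 → go right. Place as right child of 24.
Insert 61: 61 > 53 → go right; 61 < 63 → go left. Place as left child of 63.
Insert 27: 27 < 53 → go left; 27 > 24 → go right; 27 < 50 → go left. Place as left child of 50.
Insert 39: 39 < 53 → go left; 39 > 24 → go right; 39 < 50 → go left; 39 > 27 → go right. Place as right child of 27.
Insert 31: 31 < 53 → go left; 31 > 24 → go right; 31 < 50 → go left; 31 > 27 → go right; 31 < 39 → go left. Place as left child of 39.
Insert 41: 41 < 53 → go left; 41 > 24 → go right; 41 < 50 → go left; 41 > 27 → go right; 41 > 39 → go right. Place as right child of 39.
Insert 34: 34 < 53 → go left; 34 > 24 → go right; 34 < 50 → go left; 34 > 27 → go right; 34 < 39 → go left; 34 > 31 → go right. Place as right child of 31.
Insert 20: 20 < 53 → go left; 20 < 24 → go left. Place as left child of 24.
Insert 42: 42 < 53 → go left; 42 > 24 → go right; 42 < 50 → go left; 42 > 27 → go right; 42 > 39 → go right; 42 > 41 → go right. Place as right child of 41.
Insert 32: 32 < 53 → go left; 32 > 24 → go right; 32 < 50 → go left; 32 > 27 → go right; 32 < 39 → go left; 32 > 31 → go right; 32 < 34 → go left. Place as left child of 34.

Path to 34: 53 → 24 → 50 → 27 → 39 → 31 → 34, which is 6 edges.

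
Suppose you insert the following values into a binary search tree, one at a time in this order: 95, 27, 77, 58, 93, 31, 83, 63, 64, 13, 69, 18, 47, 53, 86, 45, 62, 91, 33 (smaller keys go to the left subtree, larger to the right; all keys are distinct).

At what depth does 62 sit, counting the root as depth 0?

5

95: root
27: left child of 95 (depth 1)
77: right child of 27 (depth 2)
58: left child of 77 (depth 3)
93: right child of 77 (depth 3)
31: left child of 58 (depth 4)
83: left child of 93 (depth 4)
63: right child of 58 (depth 4)
64: right child of 63 (depth 5)
13: left child of 27 (depth 2)
69: right child of 64 (depth 6)
18: right child of 13 (depth 3)
47: right child of 31 (depth 5)
53: right child of 47 (depth 6)
86: right child of 83 (depth 5)
45: left child of 47 (depth 6)
62: left child of 63 (depth 5)
91: right child of 86 (depth 6)
33: left child of 45 (depth 7)

Path to 62: 95 → 27 → 77 → 58 → 63 → 62, which is 5 edges.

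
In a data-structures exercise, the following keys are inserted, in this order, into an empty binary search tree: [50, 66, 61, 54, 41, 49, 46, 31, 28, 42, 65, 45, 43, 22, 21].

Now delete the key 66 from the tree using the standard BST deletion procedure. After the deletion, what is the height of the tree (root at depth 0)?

50: root
66: right child of 50 (depth 1)
61: left child of 66 (depth 2)
54: left child of 61 (depth 3)
41: left child of 50 (depth 1)
49: right child of 41 (depth 2)
46: left child of 49 (depth 3)
31: left child of 41 (depth 2)
28: left child of 31 (depth 3)
42: left child of 46 (depth 4)
65: right child of 61 (depth 3)
45: right child of 42 (depth 5)
43: left child of 45 (depth 6)
22: left child of 28 (depth 4)
21: left child of 22 (depth 5)

Delete 66 (at most one child — splice it out).
After deletion, deepest node is 43 at depth 6.

6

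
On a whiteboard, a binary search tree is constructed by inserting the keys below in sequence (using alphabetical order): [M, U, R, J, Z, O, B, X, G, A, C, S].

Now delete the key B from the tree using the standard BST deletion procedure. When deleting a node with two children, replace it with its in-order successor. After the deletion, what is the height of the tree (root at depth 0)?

3

M: root
U: right child of M (depth 1)
R: left child of U (depth 2)
J: left child of M (depth 1)
Z: right child of U (depth 2)
O: left child of R (depth 3)
B: left child of J (depth 2)
X: left child of Z (depth 3)
G: right child of B (depth 3)
A: left child of B (depth 3)
C: left child of G (depth 4)
S: right child of R (depth 3)

Delete B (two children — replace with in-order successor).
After deletion, deepest node is O at depth 3.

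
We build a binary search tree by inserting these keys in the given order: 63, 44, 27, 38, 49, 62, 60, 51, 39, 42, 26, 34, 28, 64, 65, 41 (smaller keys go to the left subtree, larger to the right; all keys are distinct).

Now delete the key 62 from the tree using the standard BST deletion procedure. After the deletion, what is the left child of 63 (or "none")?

63: root
44: left child of 63 (depth 1)
27: left child of 44 (depth 2)
38: right child of 27 (depth 3)
49: right child of 44 (depth 2)
62: right child of 49 (depth 3)
60: left child of 62 (depth 4)
51: left child of 60 (depth 5)
39: right child of 38 (depth 4)
42: right child of 39 (depth 5)
26: left child of 27 (depth 3)
34: left child of 38 (depth 4)
28: left child of 34 (depth 5)
64: right child of 63 (depth 1)
65: right child of 64 (depth 2)
41: left child of 42 (depth 6)

Delete 62 (at most one child — splice it out).
After deletion, 63's left child: 44.

44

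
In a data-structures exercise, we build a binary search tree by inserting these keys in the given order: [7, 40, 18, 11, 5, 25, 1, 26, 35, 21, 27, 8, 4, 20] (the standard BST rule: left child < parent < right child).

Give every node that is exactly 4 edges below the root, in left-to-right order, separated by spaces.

8 21 26

7: root
40: right child of 7 (depth 1)
18: left child of 40 (depth 2)
11: left child of 18 (depth 3)
5: left child of 7 (depth 1)
25: right child of 18 (depth 3)
1: left child of 5 (depth 2)
26: right child of 25 (depth 4)
35: right child of 26 (depth 5)
21: left child of 25 (depth 4)
27: left child of 35 (depth 6)
8: left child of 11 (depth 4)
4: right child of 1 (depth 3)
20: left child of 21 (depth 5)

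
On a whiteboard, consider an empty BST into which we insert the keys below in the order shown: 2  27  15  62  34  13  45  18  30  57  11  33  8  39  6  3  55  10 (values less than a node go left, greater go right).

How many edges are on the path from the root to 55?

6

2: root
27: right child of 2 (depth 1)
15: left child of 27 (depth 2)
62: right child of 27 (depth 2)
34: left child of 62 (depth 3)
13: left child of 15 (depth 3)
45: right child of 34 (depth 4)
18: right child of 15 (depth 3)
30: left child of 34 (depth 4)
57: right child of 45 (depth 5)
11: left child of 13 (depth 4)
33: right child of 30 (depth 5)
8: left child of 11 (depth 5)
39: left child of 45 (depth 5)
6: left child of 8 (depth 6)
3: left child of 6 (depth 7)
55: left child of 57 (depth 6)
10: right child of 8 (depth 6)

Path to 55: 2 → 27 → 62 → 34 → 45 → 57 → 55, which is 6 edges.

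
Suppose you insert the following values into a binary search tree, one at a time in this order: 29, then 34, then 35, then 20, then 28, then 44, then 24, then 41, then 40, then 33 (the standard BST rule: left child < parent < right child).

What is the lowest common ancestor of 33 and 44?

34

29: root
34: right child of 29 (depth 1)
35: right child of 34 (depth 2)
20: left child of 29 (depth 1)
28: right child of 20 (depth 2)
44: right child of 35 (depth 3)
24: left child of 28 (depth 3)
41: left child of 44 (depth 4)
40: left child of 41 (depth 5)
33: left child of 34 (depth 2)

Path to 33: 29 → 34 → 33
Path to 44: 29 → 34 → 35 → 44
The paths share a prefix ending at 34, then split left and right.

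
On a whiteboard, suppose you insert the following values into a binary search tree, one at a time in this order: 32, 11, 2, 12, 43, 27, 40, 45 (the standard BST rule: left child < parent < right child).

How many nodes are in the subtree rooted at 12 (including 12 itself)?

Resulting structure (node: left, right):
  32: L=11, R=43
  11: L=2, R=12
  2: L=–, R=–
  12: L=–, R=27
  43: L=40, R=45
  27: L=–, R=–
  40: L=–, R=–
  45: L=–, R=–

Subtree rooted at 12 contains: 12, 27 — 2 nodes.

2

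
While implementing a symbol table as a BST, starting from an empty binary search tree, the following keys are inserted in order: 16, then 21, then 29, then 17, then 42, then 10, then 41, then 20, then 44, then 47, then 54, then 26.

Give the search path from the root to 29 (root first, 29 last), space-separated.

16: root
21: right child of 16 (depth 1)
29: right child of 21 (depth 2)
17: left child of 21 (depth 2)
42: right child of 29 (depth 3)
10: left child of 16 (depth 1)
41: left child of 42 (depth 4)
20: right child of 17 (depth 3)
44: right child of 42 (depth 4)
47: right child of 44 (depth 5)
54: right child of 47 (depth 6)
26: left child of 29 (depth 3)

16 21 29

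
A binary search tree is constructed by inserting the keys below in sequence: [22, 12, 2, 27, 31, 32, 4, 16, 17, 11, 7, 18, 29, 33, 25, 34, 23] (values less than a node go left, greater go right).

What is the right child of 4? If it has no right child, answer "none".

Insert 22: tree is empty, so 22 becomes the root.
Insert 12: 12 < 22 → go left. Place as left child of 22.
Insert 2: 2 < 22 → go left; 2 < 12 → go left. Place as left child of 12.
Insert 27: 27 > 22 → go right. Place as right child of 22.
Insert 31: 31 > 22 → go right; 31 > 27 → go right. Place as right child of 27.
Insert 32: 32 > 22 → go right; 32 > 27 → go right; 32 > 31 → go right. Place as right child of 31.
Insert 4: 4 < 22 → go left; 4 < 12 → go left; 4 > 2 → go right. Place as right child of 2.
Insert 16: 16 < 22 → go left; 16 > 12 → go right. Place as right child of 12.
Insert 17: 17 < 22 → go left; 17 > 12 → go right; 17 > 16 → go right. Place as right child of 16.
Insert 11: 11 < 22 → go left; 11 < 12 → go left; 11 > 2 → go right; 11 > 4 → go right. Place as right child of 4.
Insert 7: 7 < 22 → go left; 7 < 12 → go left; 7 > 2 → go right; 7 > 4 → go right; 7 < 11 → go left. Place as left child of 11.
Insert 18: 18 < 22 → go left; 18 > 12 → go right; 18 > 16 → go right; 18 > 17 → go right. Place as right child of 17.
Insert 29: 29 > 22 → go right; 29 > 27 → go right; 29 < 31 → go left. Place as left child of 31.
Insert 33: 33 > 22 → go right; 33 > 27 → go right; 33 > 31 → go right; 33 > 32 → go right. Place as right child of 32.
Insert 25: 25 > 22 → go right; 25 < 27 → go left. Place as left child of 27.
Insert 34: 34 > 22 → go right; 34 > 27 → go right; 34 > 31 → go right; 34 > 32 → go right; 34 > 33 → go right. Place as right child of 33.
Insert 23: 23 > 22 → go right; 23 < 27 → go left; 23 < 25 → go left. Place as left child of 25.

11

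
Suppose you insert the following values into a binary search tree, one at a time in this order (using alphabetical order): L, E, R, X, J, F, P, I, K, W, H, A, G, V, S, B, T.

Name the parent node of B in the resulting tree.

L: root
E: left child of L (depth 1)
R: right child of L (depth 1)
X: right child of R (depth 2)
J: right child of E (depth 2)
F: left child of J (depth 3)
P: left child of R (depth 2)
I: right child of F (depth 4)
K: right child of J (depth 3)
W: left child of X (depth 3)
H: left child of I (depth 5)
A: left child of E (depth 2)
G: left child of H (depth 6)
V: left child of W (depth 4)
S: left child of V (depth 5)
B: right child of A (depth 3)
T: right child of S (depth 6)

A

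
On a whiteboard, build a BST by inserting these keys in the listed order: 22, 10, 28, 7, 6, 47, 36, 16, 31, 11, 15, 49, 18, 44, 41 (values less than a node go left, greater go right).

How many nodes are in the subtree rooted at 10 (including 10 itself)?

7

22: root
10: left child of 22 (depth 1)
28: right child of 22 (depth 1)
7: left child of 10 (depth 2)
6: left child of 7 (depth 3)
47: right child of 28 (depth 2)
36: left child of 47 (depth 3)
16: right child of 10 (depth 2)
31: left child of 36 (depth 4)
11: left child of 16 (depth 3)
15: right child of 11 (depth 4)
49: right child of 47 (depth 3)
18: right child of 16 (depth 3)
44: right child of 36 (depth 4)
41: left child of 44 (depth 5)

Subtree rooted at 10 contains: 10, 7, 6, 16, 11, 15, 18 — 7 nodes.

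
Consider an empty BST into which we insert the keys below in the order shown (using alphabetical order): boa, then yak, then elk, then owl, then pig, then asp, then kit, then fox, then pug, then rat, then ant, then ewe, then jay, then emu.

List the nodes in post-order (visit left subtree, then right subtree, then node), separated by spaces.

boa: root
yak: right child of boa (depth 1)
elk: left child of yak (depth 2)
owl: right child of elk (depth 3)
pig: right child of owl (depth 4)
asp: left child of boa (depth 1)
kit: left child of owl (depth 4)
fox: left child of kit (depth 5)
pug: right child of pig (depth 5)
rat: right child of pug (depth 6)
ant: left child of asp (depth 2)
ewe: left child of fox (depth 6)
jay: right child of fox (depth 6)
emu: left child of ewe (depth 7)

ant asp emu ewe jay fox kit rat pug pig owl elk yak boa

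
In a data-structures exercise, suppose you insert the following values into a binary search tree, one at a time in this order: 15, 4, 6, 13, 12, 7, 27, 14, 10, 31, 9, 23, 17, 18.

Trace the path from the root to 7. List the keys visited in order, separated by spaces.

15 4 6 13 12 7

15: root
4: left child of 15 (depth 1)
6: right child of 4 (depth 2)
13: right child of 6 (depth 3)
12: left child of 13 (depth 4)
7: left child of 12 (depth 5)
27: right child of 15 (depth 1)
14: right child of 13 (depth 4)
10: right child of 7 (depth 6)
31: right child of 27 (depth 2)
9: left child of 10 (depth 7)
23: left child of 27 (depth 2)
17: left child of 23 (depth 3)
18: right child of 17 (depth 4)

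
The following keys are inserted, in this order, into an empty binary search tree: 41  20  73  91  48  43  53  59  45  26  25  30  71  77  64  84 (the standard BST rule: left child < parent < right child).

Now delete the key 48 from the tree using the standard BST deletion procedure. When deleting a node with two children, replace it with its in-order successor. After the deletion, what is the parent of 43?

Insert 41: tree is empty, so 41 becomes the root.
Insert 20: 20 < 41 → go left. Place as left child of 41.
Insert 73: 73 > 41 → go right. Place as right child of 41.
Insert 91: 91 > 41 → go right; 91 > 73 → go right. Place as right child of 73.
Insert 48: 48 > 41 → go right; 48 < 73 → go left. Place as left child of 73.
Insert 43: 43 > 41 → go right; 43 < 73 → go left; 43 < 48 → go left. Place as left child of 48.
Insert 53: 53 > 41 → go right; 53 < 73 → go left; 53 > 48 → go right. Place as right child of 48.
Insert 59: 59 > 41 → go right; 59 < 73 → go left; 59 > 48 → go right; 59 > 53 → go right. Place as right child of 53.
Insert 45: 45 > 41 → go right; 45 < 73 → go left; 45 < 48 → go left; 45 > 43 → go right. Place as right child of 43.
Insert 26: 26 < 41 → go left; 26 > 20 → go right. Place as right child of 20.
Insert 25: 25 < 41 → go left; 25 > 20 → go right; 25 < 26 → go left. Place as left child of 26.
Insert 30: 30 < 41 → go left; 30 > 20 → go right; 30 > 26 → go right. Place as right child of 26.
Insert 71: 71 > 41 → go right; 71 < 73 → go left; 71 > 48 → go right; 71 > 53 → go right; 71 > 59 → go right. Place as right child of 59.
Insert 77: 77 > 41 → go right; 77 > 73 → go right; 77 < 91 → go left. Place as left child of 91.
Insert 64: 64 > 41 → go right; 64 < 73 → go left; 64 > 48 → go right; 64 > 53 → go right; 64 > 59 → go right; 64 < 71 → go left. Place as left child of 71.
Insert 84: 84 > 41 → go right; 84 > 73 → go right; 84 < 91 → go left; 84 > 77 → go right. Place as right child of 77.

Delete 48 (two children — replace with in-order successor).
After deletion, 43's parent is 53.

53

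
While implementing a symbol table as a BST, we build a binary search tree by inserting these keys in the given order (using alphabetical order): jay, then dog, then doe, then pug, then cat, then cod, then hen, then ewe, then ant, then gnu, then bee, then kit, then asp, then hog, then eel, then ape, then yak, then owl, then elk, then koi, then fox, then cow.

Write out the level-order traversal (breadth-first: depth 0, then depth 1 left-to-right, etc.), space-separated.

Resulting structure (node: left, right):
  jay: L=dog, R=pug
  dog: L=doe, R=hen
  doe: L=cat, R=–
  pug: L=kit, R=yak
  cat: L=ant, R=cod
  cod: L=–, R=cow
  hen: L=ewe, R=hog
  ewe: L=eel, R=gnu
  ant: L=–, R=bee
  gnu: L=fox, R=–
  bee: L=asp, R=–
  kit: L=–, R=owl
  asp: L=ape, R=–
  hog: L=–, R=–
  eel: L=–, R=elk
  ape: L=–, R=–
  yak: L=–, R=–
  owl: L=koi, R=–
  elk: L=–, R=–
  koi: L=–, R=–
  fox: L=–, R=–
  cow: L=–, R=–

jay dog pug doe hen kit yak cat ewe hog owl ant cod eel gnu koi bee cow elk fox asp ape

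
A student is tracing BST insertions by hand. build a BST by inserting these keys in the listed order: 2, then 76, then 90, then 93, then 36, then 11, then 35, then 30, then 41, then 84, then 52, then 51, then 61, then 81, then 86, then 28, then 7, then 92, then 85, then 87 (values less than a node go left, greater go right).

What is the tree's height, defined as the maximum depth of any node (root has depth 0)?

Insert 2: tree is empty, so 2 becomes the root.
Insert 76: 76 > 2 → go right. Place as right child of 2.
Insert 90: 90 > 2 → go right; 90 > 76 → go right. Place as right child of 76.
Insert 93: 93 > 2 → go right; 93 > 76 → go right; 93 > 90 → go right. Place as right child of 90.
Insert 36: 36 > 2 → go right; 36 < 76 → go left. Place as left child of 76.
Insert 11: 11 > 2 → go right; 11 < 76 → go left; 11 < 36 → go left. Place as left child of 36.
Insert 35: 35 > 2 → go right; 35 < 76 → go left; 35 < 36 → go left; 35 > 11 → go right. Place as right child of 11.
Insert 30: 30 > 2 → go right; 30 < 76 → go left; 30 < 36 → go left; 30 > 11 → go right; 30 < 35 → go left. Place as left child of 35.
Insert 41: 41 > 2 → go right; 41 < 76 → go left; 41 > 36 → go right. Place as right child of 36.
Insert 84: 84 > 2 → go right; 84 > 76 → go right; 84 < 90 → go left. Place as left child of 90.
Insert 52: 52 > 2 → go right; 52 < 76 → go left; 52 > 36 → go right; 52 > 41 → go right. Place as right child of 41.
Insert 51: 51 > 2 → go right; 51 < 76 → go left; 51 > 36 → go right; 51 > 41 → go right; 51 < 52 → go left. Place as left child of 52.
Insert 61: 61 > 2 → go right; 61 < 76 → go left; 61 > 36 → go right; 61 > 41 → go right; 61 > 52 → go right. Place as right child of 52.
Insert 81: 81 > 2 → go right; 81 > 76 → go right; 81 < 90 → go left; 81 < 84 → go left. Place as left child of 84.
Insert 86: 86 > 2 → go right; 86 > 76 → go right; 86 < 90 → go left; 86 > 84 → go right. Place as right child of 84.
Insert 28: 28 > 2 → go right; 28 < 76 → go left; 28 < 36 → go left; 28 > 11 → go right; 28 < 35 → go left; 28 < 30 → go left. Place as left child of 30.
Insert 7: 7 > 2 → go right; 7 < 76 → go left; 7 < 36 → go left; 7 < 11 → go left. Place as left child of 11.
Insert 92: 92 > 2 → go right; 92 > 76 → go right; 92 > 90 → go right; 92 < 93 → go left. Place as left child of 93.
Insert 85: 85 > 2 → go right; 85 > 76 → go right; 85 < 90 → go left; 85 > 84 → go right; 85 < 86 → go left. Place as left child of 86.
Insert 87: 87 > 2 → go right; 87 > 76 → go right; 87 < 90 → go left; 87 > 84 → go right; 87 > 86 → go right. Place as right child of 86.

The deepest node is 28 at depth 6.

6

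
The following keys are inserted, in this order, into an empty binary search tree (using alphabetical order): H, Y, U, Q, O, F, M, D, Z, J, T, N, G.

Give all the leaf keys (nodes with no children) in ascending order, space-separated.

D G J N T Z

H: root
Y: right child of H (depth 1)
U: left child of Y (depth 2)
Q: left child of U (depth 3)
O: left child of Q (depth 4)
F: left child of H (depth 1)
M: left child of O (depth 5)
D: left child of F (depth 2)
Z: right child of Y (depth 2)
J: left child of M (depth 6)
T: right child of Q (depth 4)
N: right child of M (depth 6)
G: right child of F (depth 2)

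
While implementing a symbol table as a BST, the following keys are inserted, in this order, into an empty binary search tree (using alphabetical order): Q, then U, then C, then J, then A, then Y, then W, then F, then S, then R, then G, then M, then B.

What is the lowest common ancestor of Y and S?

U

Resulting structure (node: left, right):
  Q: L=C, R=U
  U: L=S, R=Y
  C: L=A, R=J
  J: L=F, R=M
  A: L=–, R=B
  Y: L=W, R=–
  W: L=–, R=–
  F: L=–, R=G
  S: L=R, R=–
  R: L=–, R=–
  G: L=–, R=–
  M: L=–, R=–
  B: L=–, R=–

Path to Y: Q → U → Y
Path to S: Q → U → S
The paths share a prefix ending at U, then split left and right.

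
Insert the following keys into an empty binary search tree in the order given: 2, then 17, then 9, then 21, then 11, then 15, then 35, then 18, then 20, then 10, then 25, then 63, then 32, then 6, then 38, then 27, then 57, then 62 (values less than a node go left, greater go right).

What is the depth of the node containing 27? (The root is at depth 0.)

Resulting structure (node: left, right):
  2: L=–, R=17
  17: L=9, R=21
  9: L=6, R=11
  21: L=18, R=35
  11: L=10, R=15
  15: L=–, R=–
  35: L=25, R=63
  18: L=–, R=20
  20: L=–, R=–
  10: L=–, R=–
  25: L=–, R=32
  63: L=38, R=–
  32: L=27, R=–
  6: L=–, R=–
  38: L=–, R=57
  27: L=–, R=–
  57: L=–, R=62
  62: L=–, R=–

Path to 27: 2 → 17 → 21 → 35 → 25 → 32 → 27, which is 6 edges.

6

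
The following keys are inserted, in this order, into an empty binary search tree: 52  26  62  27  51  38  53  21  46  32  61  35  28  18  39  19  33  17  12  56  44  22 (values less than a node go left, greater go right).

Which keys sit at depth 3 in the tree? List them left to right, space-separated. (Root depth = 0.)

18 22 51 61

52: root
26: left child of 52 (depth 1)
62: right child of 52 (depth 1)
27: right child of 26 (depth 2)
51: right child of 27 (depth 3)
38: left child of 51 (depth 4)
53: left child of 62 (depth 2)
21: left child of 26 (depth 2)
46: right child of 38 (depth 5)
32: left child of 38 (depth 5)
61: right child of 53 (depth 3)
35: right child of 32 (depth 6)
28: left child of 32 (depth 6)
18: left child of 21 (depth 3)
39: left child of 46 (depth 6)
19: right child of 18 (depth 4)
33: left child of 35 (depth 7)
17: left child of 18 (depth 4)
12: left child of 17 (depth 5)
56: left child of 61 (depth 4)
44: right child of 39 (depth 7)
22: right child of 21 (depth 3)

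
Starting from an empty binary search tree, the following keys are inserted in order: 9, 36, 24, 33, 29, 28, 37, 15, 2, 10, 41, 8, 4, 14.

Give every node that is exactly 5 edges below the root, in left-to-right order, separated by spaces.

14 28

Resulting structure (node: left, right):
  9: L=2, R=36
  36: L=24, R=37
  24: L=15, R=33
  33: L=29, R=–
  29: L=28, R=–
  28: L=–, R=–
  37: L=–, R=41
  15: L=10, R=–
  2: L=–, R=8
  10: L=–, R=14
  41: L=–, R=–
  8: L=4, R=–
  4: L=–, R=–
  14: L=–, R=–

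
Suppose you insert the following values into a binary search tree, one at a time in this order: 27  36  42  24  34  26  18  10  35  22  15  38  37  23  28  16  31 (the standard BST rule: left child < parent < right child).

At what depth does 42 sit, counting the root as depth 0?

2

Resulting structure (node: left, right):
  27: L=24, R=36
  36: L=34, R=42
  42: L=38, R=–
  24: L=18, R=26
  34: L=28, R=35
  26: L=–, R=–
  18: L=10, R=22
  10: L=–, R=15
  35: L=–, R=–
  22: L=–, R=23
  15: L=–, R=16
  38: L=37, R=–
  37: L=–, R=–
  23: L=–, R=–
  28: L=–, R=31
  16: L=–, R=–
  31: L=–, R=–

Path to 42: 27 → 36 → 42, which is 2 edges.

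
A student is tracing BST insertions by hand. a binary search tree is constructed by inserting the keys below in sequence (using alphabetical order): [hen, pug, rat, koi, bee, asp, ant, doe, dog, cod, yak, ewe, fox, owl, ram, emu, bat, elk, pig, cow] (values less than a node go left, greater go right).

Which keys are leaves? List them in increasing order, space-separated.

ant bat cow elk fox pig ram yak

Insert hen: tree is empty, so hen becomes the root.
Insert pug: pug > hen → go right. Place as right child of hen.
Insert rat: rat > hen → go right; rat > pug → go right. Place as right child of pug.
Insert koi: koi > hen → go right; koi < pug → go left. Place as left child of pug.
Insert bee: bee < hen → go left. Place as left child of hen.
Insert asp: asp < hen → go left; asp < bee → go left. Place as left child of bee.
Insert ant: ant < hen → go left; ant < bee → go left; ant < asp → go left. Place as left child of asp.
Insert doe: doe < hen → go left; doe > bee → go right. Place as right child of bee.
Insert dog: dog < hen → go left; dog > bee → go right; dog > doe → go right. Place as right child of doe.
Insert cod: cod < hen → go left; cod > bee → go right; cod < doe → go left. Place as left child of doe.
Insert yak: yak > hen → go right; yak > pug → go right; yak > rat → go right. Place as right child of rat.
Insert ewe: ewe < hen → go left; ewe > bee → go right; ewe > doe → go right; ewe > dog → go right. Place as right child of dog.
Insert fox: fox < hen → go left; fox > bee → go right; fox > doe → go right; fox > dog → go right; fox > ewe → go right. Place as right child of ewe.
Insert owl: owl > hen → go right; owl < pug → go left; owl > koi → go right. Place as right child of koi.
Insert ram: ram > hen → go right; ram > pug → go right; ram < rat → go left. Place as left child of rat.
Insert emu: emu < hen → go left; emu > bee → go right; emu > doe → go right; emu > dog → go right; emu < ewe → go left. Place as left child of ewe.
Insert bat: bat < hen → go left; bat < bee → go left; bat > asp → go right. Place as right child of asp.
Insert elk: elk < hen → go left; elk > bee → go right; elk > doe → go right; elk > dog → go right; elk < ewe → go left; elk < emu → go left. Place as left child of emu.
Insert pig: pig > hen → go right; pig < pug → go left; pig > koi → go right; pig > owl → go right. Place as right child of owl.
Insert cow: cow < hen → go left; cow > bee → go right; cow < doe → go left; cow > cod → go right. Place as right child of cod.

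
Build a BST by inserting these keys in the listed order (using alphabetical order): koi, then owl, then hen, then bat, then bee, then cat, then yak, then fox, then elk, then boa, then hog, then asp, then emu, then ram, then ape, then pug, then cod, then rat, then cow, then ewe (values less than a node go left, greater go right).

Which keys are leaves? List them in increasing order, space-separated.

ape boa cow ewe hog pug rat

Resulting structure (node: left, right):
  koi: L=hen, R=owl
  owl: L=–, R=yak
  hen: L=bat, R=hog
  bat: L=asp, R=bee
  bee: L=–, R=cat
  cat: L=boa, R=fox
  yak: L=ram, R=–
  fox: L=elk, R=–
  elk: L=cod, R=emu
  boa: L=–, R=–
  hog: L=–, R=–
  asp: L=ape, R=–
  emu: L=–, R=ewe
  ram: L=pug, R=rat
  ape: L=–, R=–
  pug: L=–, R=–
  cod: L=–, R=cow
  rat: L=–, R=–
  cow: L=–, R=–
  ewe: L=–, R=–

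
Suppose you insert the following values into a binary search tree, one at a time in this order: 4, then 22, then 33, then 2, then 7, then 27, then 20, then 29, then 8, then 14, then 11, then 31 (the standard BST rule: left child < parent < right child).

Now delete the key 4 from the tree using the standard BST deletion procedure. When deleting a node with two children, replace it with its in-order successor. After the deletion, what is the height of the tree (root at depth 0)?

5

Insert 4: tree is empty, so 4 becomes the root.
Insert 22: 22 > 4 → go right. Place as right child of 4.
Insert 33: 33 > 4 → go right; 33 > 22 → go right. Place as right child of 22.
Insert 2: 2 < 4 → go left. Place as left child of 4.
Insert 7: 7 > 4 → go right; 7 < 22 → go left. Place as left child of 22.
Insert 27: 27 > 4 → go right; 27 > 22 → go right; 27 < 33 → go left. Place as left child of 33.
Insert 20: 20 > 4 → go right; 20 < 22 → go left; 20 > 7 → go right. Place as right child of 7.
Insert 29: 29 > 4 → go right; 29 > 22 → go right; 29 < 33 → go left; 29 > 27 → go right. Place as right child of 27.
Insert 8: 8 > 4 → go right; 8 < 22 → go left; 8 > 7 → go right; 8 < 20 → go left. Place as left child of 20.
Insert 14: 14 > 4 → go right; 14 < 22 → go left; 14 > 7 → go right; 14 < 20 → go left; 14 > 8 → go right. Place as right child of 8.
Insert 11: 11 > 4 → go right; 11 < 22 → go left; 11 > 7 → go right; 11 < 20 → go left; 11 > 8 → go right; 11 < 14 → go left. Place as left child of 14.
Insert 31: 31 > 4 → go right; 31 > 22 → go right; 31 < 33 → go left; 31 > 27 → go right; 31 > 29 → go right. Place as right child of 29.

Delete 4 (two children — replace with in-order successor).
After deletion, deepest node is 11 at depth 5.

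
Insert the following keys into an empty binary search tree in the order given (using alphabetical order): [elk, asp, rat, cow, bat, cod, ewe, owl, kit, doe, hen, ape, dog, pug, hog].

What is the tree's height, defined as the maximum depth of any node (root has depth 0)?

6

Insert elk: tree is empty, so elk becomes the root.
Insert asp: asp < elk → go left. Place as left child of elk.
Insert rat: rat > elk → go right. Place as right child of elk.
Insert cow: cow < elk → go left; cow > asp → go right. Place as right child of asp.
Insert bat: bat < elk → go left; bat > asp → go right; bat < cow → go left. Place as left child of cow.
Insert cod: cod < elk → go left; cod > asp → go right; cod < cow → go left; cod > bat → go right. Place as right child of bat.
Insert ewe: ewe > elk → go right; ewe < rat → go left. Place as left child of rat.
Insert owl: owl > elk → go right; owl < rat → go left; owl > ewe → go right. Place as right child of ewe.
Insert kit: kit > elk → go right; kit < rat → go left; kit > ewe → go right; kit < owl → go left. Place as left child of owl.
Insert doe: doe < elk → go left; doe > asp → go right; doe > cow → go right. Place as right child of cow.
Insert hen: hen > elk → go right; hen < rat → go left; hen > ewe → go right; hen < owl → go left; hen < kit → go left. Place as left child of kit.
Insert ape: ape < elk → go left; ape < asp → go left. Place as left child of asp.
Insert dog: dog < elk → go left; dog > asp → go right; dog > cow → go right; dog > doe → go right. Place as right child of doe.
Insert pug: pug > elk → go right; pug < rat → go left; pug > ewe → go right; pug > owl → go right. Place as right child of owl.
Insert hog: hog > elk → go right; hog < rat → go left; hog > ewe → go right; hog < owl → go left; hog < kit → go left; hog > hen → go right. Place as right child of hen.

The deepest node is hog at depth 6.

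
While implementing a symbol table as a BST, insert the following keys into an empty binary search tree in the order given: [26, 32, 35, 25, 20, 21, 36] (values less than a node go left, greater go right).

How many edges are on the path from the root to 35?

2

Insert 26: tree is empty, so 26 becomes the root.
Insert 32: 32 > 26 → go right. Place as right child of 26.
Insert 35: 35 > 26 → go right; 35 > 32 → go right. Place as right child of 32.
Insert 25: 25 < 26 → go left. Place as left child of 26.
Insert 20: 20 < 26 → go left; 20 < 25 → go left. Place as left child of 25.
Insert 21: 21 < 26 → go left; 21 < 25 → go left; 21 > 20 → go right. Place as right child of 20.
Insert 36: 36 > 26 → go right; 36 > 32 → go right; 36 > 35 → go right. Place as right child of 35.

Path to 35: 26 → 32 → 35, which is 2 edges.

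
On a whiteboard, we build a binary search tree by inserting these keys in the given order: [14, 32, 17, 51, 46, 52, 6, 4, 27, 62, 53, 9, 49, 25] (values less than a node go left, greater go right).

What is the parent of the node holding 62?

52

14: root
32: right child of 14 (depth 1)
17: left child of 32 (depth 2)
51: right child of 32 (depth 2)
46: left child of 51 (depth 3)
52: right child of 51 (depth 3)
6: left child of 14 (depth 1)
4: left child of 6 (depth 2)
27: right child of 17 (depth 3)
62: right child of 52 (depth 4)
53: left child of 62 (depth 5)
9: right child of 6 (depth 2)
49: right child of 46 (depth 4)
25: left child of 27 (depth 4)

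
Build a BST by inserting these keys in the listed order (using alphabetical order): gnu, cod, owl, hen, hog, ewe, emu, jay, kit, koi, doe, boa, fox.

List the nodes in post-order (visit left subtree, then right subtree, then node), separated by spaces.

boa doe emu fox ewe cod koi kit jay hog hen owl gnu

Insert gnu: tree is empty, so gnu becomes the root.
Insert cod: cod < gnu → go left. Place as left child of gnu.
Insert owl: owl > gnu → go right. Place as right child of gnu.
Insert hen: hen > gnu → go right; hen < owl → go left. Place as left child of owl.
Insert hog: hog > gnu → go right; hog < owl → go left; hog > hen → go right. Place as right child of hen.
Insert ewe: ewe < gnu → go left; ewe > cod → go right. Place as right child of cod.
Insert emu: emu < gnu → go left; emu > cod → go right; emu < ewe → go left. Place as left child of ewe.
Insert jay: jay > gnu → go right; jay < owl → go left; jay > hen → go right; jay > hog → go right. Place as right child of hog.
Insert kit: kit > gnu → go right; kit < owl → go left; kit > hen → go right; kit > hog → go right; kit > jay → go right. Place as right child of jay.
Insert koi: koi > gnu → go right; koi < owl → go left; koi > hen → go right; koi > hog → go right; koi > jay → go right; koi > kit → go right. Place as right child of kit.
Insert doe: doe < gnu → go left; doe > cod → go right; doe < ewe → go left; doe < emu → go left. Place as left child of emu.
Insert boa: boa < gnu → go left; boa < cod → go left. Place as left child of cod.
Insert fox: fox < gnu → go left; fox > cod → go right; fox > ewe → go right. Place as right child of ewe.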